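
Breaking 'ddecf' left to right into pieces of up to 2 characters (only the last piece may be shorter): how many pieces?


'ddecf' has 5 characters.
Chunking with max size 2:
  Chunk 1: 'dd' (positions 0-1)
  Chunk 2: 'ec' (positions 2-3)
  Chunk 3: 'f' (positions 4-4)
Total chunks: ceil(5 / 2) = 3

3


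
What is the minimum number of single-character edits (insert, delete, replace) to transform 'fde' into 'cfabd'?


Building DP table for s1='fde' (len 3) and s2='cfabd' (len 5):
       c  f  a  b  d
    0  1  2  3  4  5
  f 1  1  1  2  3  4
  d 2  2  2  2  3  3
  e 3  3  3  3  3  4
Edit distance = dp[3][5] = 4

4


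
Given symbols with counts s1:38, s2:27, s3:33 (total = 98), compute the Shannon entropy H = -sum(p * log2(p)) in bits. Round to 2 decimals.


Computing entropy H = -sum(p_i * log2(p_i)):
  s1: p = 38/98 = 0.3878, -p*log2(p) = 0.5300
  s2: p = 27/98 = 0.2755, -p*log2(p) = 0.5124
  s3: p = 33/98 = 0.3367, -p*log2(p) = 0.5288
H = sum of terms = 1.5712
Rounded to 2 decimals: 1.57

1.57


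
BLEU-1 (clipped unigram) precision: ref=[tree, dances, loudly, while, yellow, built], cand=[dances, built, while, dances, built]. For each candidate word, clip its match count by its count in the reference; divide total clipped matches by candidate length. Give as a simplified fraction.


Reference word counts: {'built': 1, 'dances': 1, 'loudly': 1, 'tree': 1, 'while': 1, 'yellow': 1}
Checking each candidate word (with clipping):
  'dances' -> in reference (ref count 1, used 1/1) -> match (matches: 1)
  'built' -> in reference (ref count 1, used 1/1) -> match (matches: 2)
  'while' -> in reference (ref count 1, used 1/1) -> match (matches: 3)
  'dances' -> ref count 1 already used up (1/1) -> clipped, no match (matches: 3)
  'built' -> ref count 1 already used up (1/1) -> clipped, no match (matches: 3)
Clipped matches: 3, Candidate length: 5
Precision = 3/5

3/5


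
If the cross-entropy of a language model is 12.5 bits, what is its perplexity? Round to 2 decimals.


Perplexity formula: PP = 2^H
H = 12.5
PP = 2^12.5
Decompose: 2^12.5 = 2^12 * 2^0.5 = 2^12 * sqrt(2)
2^12 = 4096, sqrt(2) ~ 1.4142136
PP ~ 4096 * 1.4142136 = 5792.6189056
Rounded to 2 decimals: 5792.62

5792.62


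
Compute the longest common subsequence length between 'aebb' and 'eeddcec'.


DP table for LCS of 'aebb' and 'eeddcec':
       e  e  d  d  c  e  c
    0  0  0  0  0  0  0  0
  a 0  0  0  0  0  0  0  0
  e 0  1  1  1  1  1  1  1
  b 0  1  1  1  1  1  1  1
  b 0  1  1  1  1  1  1  1
LCS: 'e'
LCS length = 1

1


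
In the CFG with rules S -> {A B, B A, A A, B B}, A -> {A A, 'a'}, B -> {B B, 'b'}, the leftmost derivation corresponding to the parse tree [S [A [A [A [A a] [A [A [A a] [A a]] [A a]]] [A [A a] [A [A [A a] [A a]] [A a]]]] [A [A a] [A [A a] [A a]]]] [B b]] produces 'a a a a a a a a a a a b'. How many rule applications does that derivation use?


Every bracketed nonterminal node [X ...] in the tree is produced by exactly one rule application.
Reading the tree off as a leftmost derivation:
  Step 1: S  =>  A B   (applied S -> A B)
  Step 2: A B  =>  A A B   (applied A -> A A)
  Step 3: A A B  =>  A A A B   (applied A -> A A)
  Step 4: A A A B  =>  A A A A B   (applied A -> A A)
  Step 5: A A A A B  =>  a A A A B   (applied A -> a)
  Step 6: a A A A B  =>  a A A A A B   (applied A -> A A)
  Step 7: a A A A A B  =>  a A A A A A B   (applied A -> A A)
  Step 8: a A A A A A B  =>  a a A A A A B   (applied A -> a)
  Step 9: a a A A A A B  =>  a a a A A A B   (applied A -> a)
  Step 10: a a a A A A B  =>  a a a a A A B   (applied A -> a)
  Step 11: a a a a A A B  =>  a a a a A A A B   (applied A -> A A)
  Step 12: a a a a A A A B  =>  a a a a a A A B   (applied A -> a)
  Step 13: a a a a a A A B  =>  a a a a a A A A B   (applied A -> A A)
  Step 14: a a a a a A A A B  =>  a a a a a A A A A B   (applied A -> A A)
  Step 15: a a a a a A A A A B  =>  a a a a a a A A A B   (applied A -> a)
  Step 16: a a a a a a A A A B  =>  a a a a a a a A A B   (applied A -> a)
  Step 17: a a a a a a a A A B  =>  a a a a a a a a A B   (applied A -> a)
  Step 18: a a a a a a a a A B  =>  a a a a a a a a A A B   (applied A -> A A)
  Step 19: a a a a a a a a A A B  =>  a a a a a a a a a A B   (applied A -> a)
  Step 20: a a a a a a a a a A B  =>  a a a a a a a a a A A B   (applied A -> A A)
  Step 21: a a a a a a a a a A A B  =>  a a a a a a a a a a A B   (applied A -> a)
  Step 22: a a a a a a a a a a A B  =>  a a a a a a a a a a a B   (applied A -> a)
  Step 23: a a a a a a a a a a a B  =>  a a a a a a a a a a a b   (applied B -> b)
Final yield: a a a a a a a a a a a b
Total rewrite steps: 23

23


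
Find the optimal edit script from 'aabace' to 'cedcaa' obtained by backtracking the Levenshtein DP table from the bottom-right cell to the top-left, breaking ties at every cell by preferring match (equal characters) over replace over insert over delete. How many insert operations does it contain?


Edit distance = 6. Backtracking from cell (6, 6) with preference match > replace > insert > delete,
then listing the resulting alignment 'aabace' -> 'cedcaa' left to right:
  Step 1: replace a->c
  Step 2: replace a->e
  Step 3: replace b->d
  Step 4: replace a->c
  Step 5: replace c->a
  Step 6: replace e->a
Total insertions: 0

0


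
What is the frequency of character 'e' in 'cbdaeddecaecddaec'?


Scanning 'cbdaeddecaecddaec' for 'e':
  Position 4: 'e' -> MATCH (count: 1)
  Position 7: 'e' -> MATCH (count: 2)
  Position 10: 'e' -> MATCH (count: 3)
  Position 15: 'e' -> MATCH (count: 4)
Total occurrences of 'e': 4

4


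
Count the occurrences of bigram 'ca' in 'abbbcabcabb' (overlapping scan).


Scanning 'abbbcabcabb' for bigram 'ca':
  Position 0: 'ab' -> no
  Position 1: 'bb' -> no
  Position 2: 'bb' -> no
  Position 3: 'bc' -> no
  Position 4: 'ca' -> MATCH
  Position 5: 'ab' -> no
  Position 6: 'bc' -> no
  Position 7: 'ca' -> MATCH
  Position 8: 'ab' -> no
  Position 9: 'bb' -> no
Total matches: 2

2


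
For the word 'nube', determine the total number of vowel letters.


Scanning each character of 'nube':
  Position 1: 'n' -> consonant (running count: 0)
  Position 2: 'u' -> vowel (running count: 1)
  Position 3: 'b' -> consonant (running count: 1)
  Position 4: 'e' -> vowel (running count: 2)
Total vowels: 2

2


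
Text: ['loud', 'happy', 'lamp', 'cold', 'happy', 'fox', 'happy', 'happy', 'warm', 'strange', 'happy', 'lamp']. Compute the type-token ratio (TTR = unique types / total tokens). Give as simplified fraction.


Tokens: 12
Unique types: ('cold', 'fox', 'happy', 'lamp', 'loud', 'strange', 'warm') = 7
TTR = 7/12
Already in lowest terms.

7/12


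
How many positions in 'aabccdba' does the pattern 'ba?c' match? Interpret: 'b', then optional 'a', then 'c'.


Pattern: ba?c means 'b', then optional 'a', then 'c'.
Scanning 'aabccdba' position-by-position:
  Pos 0: window 'aab' -> no
  Pos 1: window 'abc' -> no
  Pos 2: window 'bcc' -> MATCH
  Pos 3: window 'ccd' -> no
  Pos 4: window 'cdb' -> no
  Pos 5: window 'dba' -> no
  Pos 6: window 'ba' -> no
  Pos 7: window 'a' -> no
Total matches: 1

1


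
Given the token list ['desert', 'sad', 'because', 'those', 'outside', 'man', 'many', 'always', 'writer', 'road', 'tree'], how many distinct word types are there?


Listing all tokens and tracking unique types:
  Token 1: 'desert' -> NEW (unique so far: 1)
  Token 2: 'sad' -> NEW (unique so far: 2)
  Token 3: 'because' -> NEW (unique so far: 3)
  Token 4: 'those' -> NEW (unique so far: 4)
  Token 5: 'outside' -> NEW (unique so far: 5)
  Token 6: 'man' -> NEW (unique so far: 6)
  Token 7: 'many' -> NEW (unique so far: 7)
  Token 8: 'always' -> NEW (unique so far: 8)
  Token 9: 'writer' -> NEW (unique so far: 9)
  Token 10: 'road' -> NEW (unique so far: 10)
  Token 11: 'tree' -> NEW (unique so far: 11)
Unique types: ('always', 'because', 'desert', 'man', 'many', 'outside', 'road', 'sad', 'those', 'tree', 'writer')
Vocabulary size: 11

11


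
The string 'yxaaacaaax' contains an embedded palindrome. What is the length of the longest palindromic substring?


Scanning 'yxaaacaaax' for palindromic substrings.
Substring at positions 1-9: 'xaaacaaax'.
Check: reverse('xaaacaaax') = 'xaaacaaax' -> palindrome confirmed.
Neighbouring characters ('y' / '-') break symmetry, so it cannot extend further.
No longer palindromic substring exists; longest length = 9

9


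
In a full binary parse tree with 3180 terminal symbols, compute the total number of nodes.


Leaf nodes (terminals): 3180
Internal nodes = n - 1 = 3180 - 1 = 3179
Total = leaves + internal = 3180 + 3179 = 6359

6359


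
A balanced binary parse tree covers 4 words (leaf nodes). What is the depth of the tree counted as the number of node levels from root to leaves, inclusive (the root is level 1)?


In a balanced binary tree with n leaves the deepest leaf is ceil(log2(n)) edges below the root,
so counting node levels inclusive of root and leaves gives ceil(log2(n)) + 1 levels.
log2(4) = 2.0000
ceil(2.0000) = 2
levels = 2 + 1 = 3

3


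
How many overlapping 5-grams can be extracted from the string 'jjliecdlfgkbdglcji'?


String 'jjliecdlfgkbdglcji' has length L = 18.
Number of overlapping n-grams = L - n + 1
Substituting: 18 - 5 + 1 = 14

14


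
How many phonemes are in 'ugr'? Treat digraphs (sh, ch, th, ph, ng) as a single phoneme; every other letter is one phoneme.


Parsing 'ugr' greedily, digraphs first:
  'u' -> vowel phoneme (phonemes so far: 1)
  'g' -> consonant phoneme (phonemes so far: 2)
  'r' -> consonant phoneme (phonemes so far: 3)
Total phonemes: 3

3


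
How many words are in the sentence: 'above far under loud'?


Counting words by splitting on spaces:
  Word 1: 'above'
  Word 2: 'far'
  Word 3: 'under'
  Word 4: 'loud'
Total words: 4

4


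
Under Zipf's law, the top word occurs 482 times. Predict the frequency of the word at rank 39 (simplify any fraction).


Zipf's law: freq(rank) = f1 / rank
f1 = 482, rank = 39
freq = 482 / 39
GCD(482, 39) = 1
Simplified: 482/39

482/39


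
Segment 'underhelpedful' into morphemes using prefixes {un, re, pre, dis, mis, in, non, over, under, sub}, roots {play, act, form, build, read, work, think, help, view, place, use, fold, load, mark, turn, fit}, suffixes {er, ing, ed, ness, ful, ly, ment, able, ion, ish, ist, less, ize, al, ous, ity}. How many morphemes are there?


Segmenting 'underhelpedful' against the inventory:
  'under' -> prefix (morpheme 1)
  'help' -> root (morpheme 2)
  'ed' -> suffix (morpheme 3)
  'ful' -> suffix (morpheme 4)
Total morphemes: 4

4


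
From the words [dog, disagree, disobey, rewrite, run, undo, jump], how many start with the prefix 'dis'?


Checking each word for prefix 'dis':
  'dog' -> no (count: 0)
  'disagree' -> YES, starts with 'dis' (count: 1)
  'disobey' -> YES, starts with 'dis' (count: 2)
  'rewrite' -> no (count: 2)
  'run' -> no (count: 2)
  'undo' -> no (count: 2)
  'jump' -> no (count: 2)
Total with prefix 'dis': 2

2


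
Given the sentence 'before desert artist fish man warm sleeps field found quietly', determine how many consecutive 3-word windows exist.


Word trigrams from [10] words:
  Trigram 1: (before desert artist)
  Trigram 2: (desert artist fish)
  Trigram 3: (artist fish man)
  Trigram 4: (fish man warm)
  Trigram 5: (man warm sleeps)
  Trigram 6: (warm sleeps field)
  Trigram 7: (sleeps field found)
  Trigram 8: (field found quietly)
Total word trigrams: 10 - 2 = 8

8


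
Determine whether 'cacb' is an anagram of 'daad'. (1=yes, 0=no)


Sort characters of 'cacb': 'abcc'
Sort characters of 'daad': 'aadd'
Sorted forms differ -> they are NOT anagrams
Result: 0

0


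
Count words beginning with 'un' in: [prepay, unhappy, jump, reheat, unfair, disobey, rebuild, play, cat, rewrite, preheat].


Checking each word for prefix 'un':
  'prepay' -> no (count: 0)
  'unhappy' -> YES, starts with 'un' (count: 1)
  'jump' -> no (count: 1)
  'reheat' -> no (count: 1)
  'unfair' -> YES, starts with 'un' (count: 2)
  'disobey' -> no (count: 2)
  'rebuild' -> no (count: 2)
  'play' -> no (count: 2)
  'cat' -> no (count: 2)
  'rewrite' -> no (count: 2)
  'preheat' -> no (count: 2)
Total with prefix 'un': 2

2


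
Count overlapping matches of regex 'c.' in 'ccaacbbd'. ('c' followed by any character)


Pattern: c. means 'c' followed by any character.
Scanning 'ccaacbbd' position-by-position:
  Pos 0: window 'cc' -> MATCH
  Pos 1: window 'ca' -> MATCH
  Pos 2: window 'aa' -> no
  Pos 3: window 'ac' -> no
  Pos 4: window 'cb' -> MATCH
  Pos 5: window 'bb' -> no
  Pos 6: window 'bd' -> no
  Pos 7: window 'd' -> no
Total matches: 3

3


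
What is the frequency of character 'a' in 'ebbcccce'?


Scanning 'ebbcccce' for 'a':
  No matches found.
Total occurrences of 'a': 0

0


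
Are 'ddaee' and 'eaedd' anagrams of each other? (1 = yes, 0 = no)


Sort characters of 'ddaee': 'addee'
Sort characters of 'eaedd': 'addee'
Sorted forms match -> they ARE anagrams
Result: 1

1


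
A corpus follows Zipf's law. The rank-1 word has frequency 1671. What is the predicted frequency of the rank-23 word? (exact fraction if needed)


Zipf's law: freq(rank) = f1 / rank
f1 = 1671, rank = 23
freq = 1671 / 23
GCD(1671, 23) = 1
Simplified: 1671/23

1671/23


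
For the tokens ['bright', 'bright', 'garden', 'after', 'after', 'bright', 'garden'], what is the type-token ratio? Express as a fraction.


Tokens: 7
Unique types: ('after', 'bright', 'garden') = 3
TTR = 3/7
Already in lowest terms.

3/7


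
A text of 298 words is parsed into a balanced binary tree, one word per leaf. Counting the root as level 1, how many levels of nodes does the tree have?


In a balanced binary tree with n leaves the deepest leaf is ceil(log2(n)) edges below the root,
so counting node levels inclusive of root and leaves gives ceil(log2(n)) + 1 levels.
log2(298) = 8.2192
ceil(8.2192) = 9
levels = 9 + 1 = 10

10


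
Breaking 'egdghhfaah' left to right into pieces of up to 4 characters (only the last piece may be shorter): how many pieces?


'egdghhfaah' has 10 characters.
Chunking with max size 4:
  Chunk 1: 'egdg' (positions 0-3)
  Chunk 2: 'hhfa' (positions 4-7)
  Chunk 3: 'ah' (positions 8-9)
Total chunks: ceil(10 / 4) = 3

3


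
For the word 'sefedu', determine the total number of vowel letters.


Scanning each character of 'sefedu':
  Position 1: 's' -> consonant (running count: 0)
  Position 2: 'e' -> vowel (running count: 1)
  Position 3: 'f' -> consonant (running count: 1)
  Position 4: 'e' -> vowel (running count: 2)
  Position 5: 'd' -> consonant (running count: 2)
  Position 6: 'u' -> vowel (running count: 3)
Total vowels: 3

3


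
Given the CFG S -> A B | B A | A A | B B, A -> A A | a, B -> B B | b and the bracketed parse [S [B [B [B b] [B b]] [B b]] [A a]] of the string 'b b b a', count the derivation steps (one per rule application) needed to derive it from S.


Every bracketed nonterminal node [X ...] in the tree is produced by exactly one rule application.
Reading the tree off as a leftmost derivation:
  Step 1: S  =>  B A   (applied S -> B A)
  Step 2: B A  =>  B B A   (applied B -> B B)
  Step 3: B B A  =>  B B B A   (applied B -> B B)
  Step 4: B B B A  =>  b B B A   (applied B -> b)
  Step 5: b B B A  =>  b b B A   (applied B -> b)
  Step 6: b b B A  =>  b b b A   (applied B -> b)
  Step 7: b b b A  =>  b b b a   (applied A -> a)
Final yield: b b b a
Total rewrite steps: 7

7


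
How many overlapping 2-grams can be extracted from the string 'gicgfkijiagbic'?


String 'gicgfkijiagbic' has length L = 14.
Number of overlapping n-grams = L - n + 1
Substituting: 14 - 2 + 1 = 13

13


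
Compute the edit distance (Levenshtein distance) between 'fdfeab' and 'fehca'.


Building DP table for s1='fdfeab' (len 6) and s2='fehca' (len 5):
       f  e  h  c  a
    0  1  2  3  4  5
  f 1  0  1  2  3  4
  d 2  1  1  2  3  4
  f 3  2  2  2  3  4
  e 4  3  2  3  3  4
  a 5  4  3  3  4  3
  b 6  5  4  4  4  4
Edit distance = dp[6][5] = 4

4


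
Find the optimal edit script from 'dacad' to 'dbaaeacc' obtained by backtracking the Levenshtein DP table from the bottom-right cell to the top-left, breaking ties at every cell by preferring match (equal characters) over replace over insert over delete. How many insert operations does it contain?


Edit distance = 5. Backtracking from cell (5, 8) with preference match > replace > insert > delete,
then listing the resulting alignment 'dacad' -> 'dbaaeacc' left to right:
  Step 1: keep 'd'
  Step 2: insert 'b' [insertion #1]
  Step 3: insert 'a' [insertion #2]
  Step 4: keep 'a'
  Step 5: replace c->e
  Step 6: keep 'a'
  Step 7: insert 'c' [insertion #3]
  Step 8: replace d->c
Total insertions: 3

3


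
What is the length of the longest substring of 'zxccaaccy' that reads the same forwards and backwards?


Scanning 'zxccaaccy' for palindromic substrings.
Substring at positions 2-7: 'ccaacc'.
Check: reverse('ccaacc') = 'ccaacc' -> palindrome confirmed.
Neighbouring characters ('x' / 'y') break symmetry, so it cannot extend further.
No longer palindromic substring exists; longest length = 6

6


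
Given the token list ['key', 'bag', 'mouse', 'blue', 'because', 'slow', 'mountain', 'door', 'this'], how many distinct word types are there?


Listing all tokens and tracking unique types:
  Token 1: 'key' -> NEW (unique so far: 1)
  Token 2: 'bag' -> NEW (unique so far: 2)
  Token 3: 'mouse' -> NEW (unique so far: 3)
  Token 4: 'blue' -> NEW (unique so far: 4)
  Token 5: 'because' -> NEW (unique so far: 5)
  Token 6: 'slow' -> NEW (unique so far: 6)
  Token 7: 'mountain' -> NEW (unique so far: 7)
  Token 8: 'door' -> NEW (unique so far: 8)
  Token 9: 'this' -> NEW (unique so far: 9)
Unique types: ('bag', 'because', 'blue', 'door', 'key', 'mountain', 'mouse', 'slow', 'this')
Vocabulary size: 9

9


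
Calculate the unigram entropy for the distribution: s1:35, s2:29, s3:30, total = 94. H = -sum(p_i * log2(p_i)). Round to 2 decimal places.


Computing entropy H = -sum(p_i * log2(p_i)):
  s1: p = 35/94 = 0.3723, -p*log2(p) = 0.5307
  s2: p = 29/94 = 0.3085, -p*log2(p) = 0.5234
  s3: p = 30/94 = 0.3191, -p*log2(p) = 0.5259
H = sum of terms = 1.5800
Rounded to 2 decimals: 1.58

1.58


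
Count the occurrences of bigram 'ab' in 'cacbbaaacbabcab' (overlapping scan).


Scanning 'cacbbaaacbabcab' for bigram 'ab':
  Position 0: 'ca' -> no
  Position 1: 'ac' -> no
  Position 2: 'cb' -> no
  Position 3: 'bb' -> no
  Position 4: 'ba' -> no
  Position 5: 'aa' -> no
  Position 6: 'aa' -> no
  Position 7: 'ac' -> no
  Position 8: 'cb' -> no
  Position 9: 'ba' -> no
  Position 10: 'ab' -> MATCH
  Position 11: 'bc' -> no
  Position 12: 'ca' -> no
  Position 13: 'ab' -> MATCH
Total matches: 2

2


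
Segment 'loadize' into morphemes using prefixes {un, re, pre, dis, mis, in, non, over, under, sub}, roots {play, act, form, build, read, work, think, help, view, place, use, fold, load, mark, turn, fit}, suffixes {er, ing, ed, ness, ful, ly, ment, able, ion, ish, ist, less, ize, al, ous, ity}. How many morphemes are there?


Segmenting 'loadize' against the inventory:
  'load' -> root (morpheme 1)
  'ize' -> suffix (morpheme 2)
Total morphemes: 2

2


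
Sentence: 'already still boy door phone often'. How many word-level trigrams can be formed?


Word trigrams from [6] words:
  Trigram 1: (already still boy)
  Trigram 2: (still boy door)
  Trigram 3: (boy door phone)
  Trigram 4: (door phone often)
Total word trigrams: 6 - 2 = 4

4


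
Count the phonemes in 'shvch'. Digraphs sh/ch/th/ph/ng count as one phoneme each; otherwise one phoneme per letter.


Parsing 'shvch' greedily, digraphs first:
  'sh' -> digraph (1 consonant phoneme) (phonemes so far: 1)
  'v' -> consonant phoneme (phonemes so far: 2)
  'ch' -> digraph (1 consonant phoneme) (phonemes so far: 3)
Total phonemes: 3

3


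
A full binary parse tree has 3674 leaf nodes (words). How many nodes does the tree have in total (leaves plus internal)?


Leaf nodes (terminals): 3674
Internal nodes = n - 1 = 3674 - 1 = 3673
Total = leaves + internal = 3674 + 3673 = 7347

7347


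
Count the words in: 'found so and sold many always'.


Counting words by splitting on spaces:
  Word 1: 'found'
  Word 2: 'so'
  Word 3: 'and'
  Word 4: 'sold'
  Word 5: 'many'
  Word 6: 'always'
Total words: 6

6


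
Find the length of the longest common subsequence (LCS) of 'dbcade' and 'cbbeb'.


DP table for LCS of 'dbcade' and 'cbbeb':
       c  b  b  e  b
    0  0  0  0  0  0
  d 0  0  0  0  0  0
  b 0  0  1  1  1  1
  c 0  1  1  1  1  1
  a 0  1  1  1  1  1
  d 0  1  1  1  1  1
  e 0  1  1  1  2  2
LCS: 'be'
LCS length = 2

2


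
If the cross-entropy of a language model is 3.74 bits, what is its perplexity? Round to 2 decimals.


Perplexity formula: PP = 2^H
H = 3.74
PP = 2^3.74
Decompose: 2^3.74 = 2^3 * 2^0.74
2^3 = 8, 2^0.74 ~ 1.6701758
PP ~ 8 * 1.6701758 = 13.3614064
Rounded to 2 decimals: 13.36

13.36


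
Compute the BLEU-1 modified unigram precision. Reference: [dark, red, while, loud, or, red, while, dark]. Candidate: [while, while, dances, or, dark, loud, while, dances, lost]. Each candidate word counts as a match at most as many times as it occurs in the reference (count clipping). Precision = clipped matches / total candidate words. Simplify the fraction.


Reference word counts: {'dark': 2, 'loud': 1, 'or': 1, 'red': 2, 'while': 2}
Checking each candidate word (with clipping):
  'while' -> in reference (ref count 2, used 1/2) -> match (matches: 1)
  'while' -> in reference (ref count 2, used 2/2) -> match (matches: 2)
  'dances' -> not in reference -> no match (matches: 2)
  'or' -> in reference (ref count 1, used 1/1) -> match (matches: 3)
  'dark' -> in reference (ref count 2, used 1/2) -> match (matches: 4)
  'loud' -> in reference (ref count 1, used 1/1) -> match (matches: 5)
  'while' -> ref count 2 already used up (2/2) -> clipped, no match (matches: 5)
  'dances' -> not in reference -> no match (matches: 5)
  'lost' -> not in reference -> no match (matches: 5)
Clipped matches: 5, Candidate length: 9
Precision = 5/9

5/9


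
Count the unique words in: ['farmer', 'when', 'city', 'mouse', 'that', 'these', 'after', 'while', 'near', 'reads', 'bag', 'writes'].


Listing all tokens and tracking unique types:
  Token 1: 'farmer' -> NEW (unique so far: 1)
  Token 2: 'when' -> NEW (unique so far: 2)
  Token 3: 'city' -> NEW (unique so far: 3)
  Token 4: 'mouse' -> NEW (unique so far: 4)
  Token 5: 'that' -> NEW (unique so far: 5)
  Token 6: 'these' -> NEW (unique so far: 6)
  Token 7: 'after' -> NEW (unique so far: 7)
  Token 8: 'while' -> NEW (unique so far: 8)
  Token 9: 'near' -> NEW (unique so far: 9)
  Token 10: 'reads' -> NEW (unique so far: 10)
  Token 11: 'bag' -> NEW (unique so far: 11)
  Token 12: 'writes' -> NEW (unique so far: 12)
Unique types: ('after', 'bag', 'city', 'farmer', 'mouse', 'near', 'reads', 'that', 'these', 'when', 'while', 'writes')
Vocabulary size: 12

12


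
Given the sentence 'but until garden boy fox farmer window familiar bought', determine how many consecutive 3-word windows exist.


Word trigrams from [9] words:
  Trigram 1: (but until garden)
  Trigram 2: (until garden boy)
  Trigram 3: (garden boy fox)
  Trigram 4: (boy fox farmer)
  Trigram 5: (fox farmer window)
  Trigram 6: (farmer window familiar)
  Trigram 7: (window familiar bought)
Total word trigrams: 9 - 2 = 7

7


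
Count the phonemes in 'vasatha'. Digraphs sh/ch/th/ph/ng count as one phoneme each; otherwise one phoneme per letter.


Parsing 'vasatha' greedily, digraphs first:
  'v' -> consonant phoneme (phonemes so far: 1)
  'a' -> vowel phoneme (phonemes so far: 2)
  's' -> consonant phoneme (phonemes so far: 3)
  'a' -> vowel phoneme (phonemes so far: 4)
  'th' -> digraph (1 consonant phoneme) (phonemes so far: 5)
  'a' -> vowel phoneme (phonemes so far: 6)
Total phonemes: 6

6


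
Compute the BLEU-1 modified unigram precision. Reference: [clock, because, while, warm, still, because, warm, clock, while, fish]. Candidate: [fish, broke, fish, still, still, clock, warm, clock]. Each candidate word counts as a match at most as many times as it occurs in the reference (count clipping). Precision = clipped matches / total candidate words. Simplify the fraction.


Reference word counts: {'because': 2, 'clock': 2, 'fish': 1, 'still': 1, 'warm': 2, 'while': 2}
Checking each candidate word (with clipping):
  'fish' -> in reference (ref count 1, used 1/1) -> match (matches: 1)
  'broke' -> not in reference -> no match (matches: 1)
  'fish' -> ref count 1 already used up (1/1) -> clipped, no match (matches: 1)
  'still' -> in reference (ref count 1, used 1/1) -> match (matches: 2)
  'still' -> ref count 1 already used up (1/1) -> clipped, no match (matches: 2)
  'clock' -> in reference (ref count 2, used 1/2) -> match (matches: 3)
  'warm' -> in reference (ref count 2, used 1/2) -> match (matches: 4)
  'clock' -> in reference (ref count 2, used 2/2) -> match (matches: 5)
Clipped matches: 5, Candidate length: 8
Precision = 5/8

5/8


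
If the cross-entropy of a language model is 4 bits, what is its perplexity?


Perplexity formula: PP = 2^H
H = 4
PP = 2^4
Steps: 2^1 = 2, 2^2 = 4, 2^3 = 8, 2^4 = 16
PP = 16

16


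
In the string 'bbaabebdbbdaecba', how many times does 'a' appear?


Scanning 'bbaabebdbbdaecba' for 'a':
  Position 2: 'a' -> MATCH (count: 1)
  Position 3: 'a' -> MATCH (count: 2)
  Position 11: 'a' -> MATCH (count: 3)
  Position 15: 'a' -> MATCH (count: 4)
Total occurrences of 'a': 4

4


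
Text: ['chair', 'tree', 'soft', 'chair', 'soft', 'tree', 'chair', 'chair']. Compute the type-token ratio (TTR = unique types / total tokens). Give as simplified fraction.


Tokens: 8
Unique types: ('chair', 'soft', 'tree') = 3
TTR = 3/8
Already in lowest terms.

3/8


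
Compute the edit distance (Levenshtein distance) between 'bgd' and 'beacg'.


Building DP table for s1='bgd' (len 3) and s2='beacg' (len 5):
       b  e  a  c  g
    0  1  2  3  4  5
  b 1  0  1  2  3  4
  g 2  1  1  2  3  3
  d 3  2  2  2  3  4
Edit distance = dp[3][5] = 4

4


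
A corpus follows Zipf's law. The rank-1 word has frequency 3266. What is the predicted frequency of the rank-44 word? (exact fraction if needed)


Zipf's law: freq(rank) = f1 / rank
f1 = 3266, rank = 44
freq = 3266 / 44
GCD(3266, 44) = 2
Simplified: 1633/22

1633/22


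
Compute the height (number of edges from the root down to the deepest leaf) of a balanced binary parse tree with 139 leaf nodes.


In a balanced binary tree with n leaves the deepest leaf is ceil(log2(n)) edges below the root.
log2(139) = 7.1189
ceil(7.1189) = 8
height (edges) = 8

8


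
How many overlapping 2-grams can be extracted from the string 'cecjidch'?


String 'cecjidch' has length L = 8.
Number of overlapping n-grams = L - n + 1
Substituting: 8 - 2 + 1 = 7

7


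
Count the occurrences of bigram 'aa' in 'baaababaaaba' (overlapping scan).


Scanning 'baaababaaaba' for bigram 'aa':
  Position 0: 'ba' -> no
  Position 1: 'aa' -> MATCH
  Position 2: 'aa' -> MATCH
  Position 3: 'ab' -> no
  Position 4: 'ba' -> no
  Position 5: 'ab' -> no
  Position 6: 'ba' -> no
  Position 7: 'aa' -> MATCH
  Position 8: 'aa' -> MATCH
  Position 9: 'ab' -> no
  Position 10: 'ba' -> no
Total matches: 4

4


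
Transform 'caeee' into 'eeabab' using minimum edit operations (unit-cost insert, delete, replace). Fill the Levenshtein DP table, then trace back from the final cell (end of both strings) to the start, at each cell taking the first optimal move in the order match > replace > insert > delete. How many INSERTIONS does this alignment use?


Edit distance = 5. Backtracking from cell (5, 6) with preference match > replace > insert > delete,
then listing the resulting alignment 'caeee' -> 'eeabab' left to right:
  Step 1: insert 'e' [insertion #1]
  Step 2: replace c->e
  Step 3: keep 'a'
  Step 4: replace e->b
  Step 5: replace e->a
  Step 6: replace e->b
Total insertions: 1

1


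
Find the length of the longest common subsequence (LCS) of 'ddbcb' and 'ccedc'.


DP table for LCS of 'ddbcb' and 'ccedc':
       c  c  e  d  c
    0  0  0  0  0  0
  d 0  0  0  0  1  1
  d 0  0  0  0  1  1
  b 0  0  0  0  1  1
  c 0  1  1  1  1  2
  b 0  1  1  1  1  2
LCS: 'dc'
LCS length = 2

2


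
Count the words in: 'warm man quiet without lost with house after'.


Counting words by splitting on spaces:
  Word 1: 'warm'
  Word 2: 'man'
  Word 3: 'quiet'
  Word 4: 'without'
  Word 5: 'lost'
  Word 6: 'with'
  Word 7: 'house'
  Word 8: 'after'
Total words: 8

8


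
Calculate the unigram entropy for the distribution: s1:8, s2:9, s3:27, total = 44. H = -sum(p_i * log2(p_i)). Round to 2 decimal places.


Computing entropy H = -sum(p_i * log2(p_i)):
  s1: p = 8/44 = 0.1818, -p*log2(p) = 0.4472
  s2: p = 9/44 = 0.2045, -p*log2(p) = 0.4683
  s3: p = 27/44 = 0.6136, -p*log2(p) = 0.4323
H = sum of terms = 1.3478
Rounded to 2 decimals: 1.35

1.35


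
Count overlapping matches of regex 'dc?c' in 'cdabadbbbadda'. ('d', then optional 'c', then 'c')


Pattern: dc?c means 'd', then optional 'c', then 'c'.
Scanning 'cdabadbbbadda' position-by-position:
  Pos 0: window 'cda' -> no
  Pos 1: window 'dab' -> no
  Pos 2: window 'aba' -> no
  Pos 3: window 'bad' -> no
  Pos 4: window 'adb' -> no
  Pos 5: window 'dbb' -> no
  Pos 6: window 'bbb' -> no
  Pos 7: window 'bba' -> no
  Pos 8: window 'bad' -> no
  Pos 9: window 'add' -> no
  Pos 10: window 'dda' -> no
  Pos 11: window 'da' -> no
  Pos 12: window 'a' -> no
Total matches: 0

0


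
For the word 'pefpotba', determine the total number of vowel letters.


Scanning each character of 'pefpotba':
  Position 1: 'p' -> consonant (running count: 0)
  Position 2: 'e' -> vowel (running count: 1)
  Position 3: 'f' -> consonant (running count: 1)
  Position 4: 'p' -> consonant (running count: 1)
  Position 5: 'o' -> vowel (running count: 2)
  Position 6: 't' -> consonant (running count: 2)
  Position 7: 'b' -> consonant (running count: 2)
  Position 8: 'a' -> vowel (running count: 3)
Total vowels: 3

3


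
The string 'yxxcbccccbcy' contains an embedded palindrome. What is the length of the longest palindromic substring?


Scanning 'yxxcbccccbcy' for palindromic substrings.
Substring at positions 3-10: 'cbccccbc'.
Check: reverse('cbccccbc') = 'cbccccbc' -> palindrome confirmed.
Neighbouring characters ('x' / 'y') break symmetry, so it cannot extend further.
No longer palindromic substring exists; longest length = 8

8


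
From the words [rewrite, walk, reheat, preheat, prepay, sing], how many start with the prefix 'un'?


Checking each word for prefix 'un':
  'rewrite' -> no (count: 0)
  'walk' -> no (count: 0)
  'reheat' -> no (count: 0)
  'preheat' -> no (count: 0)
  'prepay' -> no (count: 0)
  'sing' -> no (count: 0)
Total with prefix 'un': 0

0


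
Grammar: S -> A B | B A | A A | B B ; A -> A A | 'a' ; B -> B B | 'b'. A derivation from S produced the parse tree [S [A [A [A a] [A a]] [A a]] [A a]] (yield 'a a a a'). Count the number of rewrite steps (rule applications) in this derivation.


Every bracketed nonterminal node [X ...] in the tree is produced by exactly one rule application.
Reading the tree off as a leftmost derivation:
  Step 1: S  =>  A A   (applied S -> A A)
  Step 2: A A  =>  A A A   (applied A -> A A)
  Step 3: A A A  =>  A A A A   (applied A -> A A)
  Step 4: A A A A  =>  a A A A   (applied A -> a)
  Step 5: a A A A  =>  a a A A   (applied A -> a)
  Step 6: a a A A  =>  a a a A   (applied A -> a)
  Step 7: a a a A  =>  a a a a   (applied A -> a)
Final yield: a a a a
Total rewrite steps: 7

7


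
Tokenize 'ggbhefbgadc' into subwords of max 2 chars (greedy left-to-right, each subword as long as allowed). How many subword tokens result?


'ggbhefbgadc' has 11 characters.
Chunking with max size 2:
  Chunk 1: 'gg' (positions 0-1)
  Chunk 2: 'bh' (positions 2-3)
  Chunk 3: 'ef' (positions 4-5)
  Chunk 4: 'bg' (positions 6-7)
  Chunk 5: 'ad' (positions 8-9)
  Chunk 6: 'c' (positions 10-10)
Total chunks: ceil(11 / 2) = 6

6


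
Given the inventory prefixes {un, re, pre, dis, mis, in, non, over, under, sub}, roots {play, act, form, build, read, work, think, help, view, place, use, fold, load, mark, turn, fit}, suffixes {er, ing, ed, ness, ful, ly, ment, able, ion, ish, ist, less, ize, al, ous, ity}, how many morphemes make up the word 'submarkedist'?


Segmenting 'submarkedist' against the inventory:
  'sub' -> prefix (morpheme 1)
  'mark' -> root (morpheme 2)
  'ed' -> suffix (morpheme 3)
  'ist' -> suffix (morpheme 4)
Total morphemes: 4

4


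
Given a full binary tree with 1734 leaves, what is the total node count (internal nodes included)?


Leaf nodes (terminals): 1734
Internal nodes = n - 1 = 1734 - 1 = 1733
Total = leaves + internal = 1734 + 1733 = 3467

3467


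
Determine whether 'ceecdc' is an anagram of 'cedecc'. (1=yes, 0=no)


Sort characters of 'ceecdc': 'cccdee'
Sort characters of 'cedecc': 'cccdee'
Sorted forms match -> they ARE anagrams
Result: 1

1


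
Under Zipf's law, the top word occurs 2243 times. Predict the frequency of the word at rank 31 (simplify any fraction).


Zipf's law: freq(rank) = f1 / rank
f1 = 2243, rank = 31
freq = 2243 / 31
GCD(2243, 31) = 1
Simplified: 2243/31

2243/31


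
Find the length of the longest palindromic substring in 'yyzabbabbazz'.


Scanning 'yyzabbabbazz' for palindromic substrings.
Substring at positions 2-10: 'zabbabbaz'.
Check: reverse('zabbabbaz') = 'zabbabbaz' -> palindrome confirmed.
Neighbouring characters ('y' / 'z') break symmetry, so it cannot extend further.
No longer palindromic substring exists; longest length = 9

9


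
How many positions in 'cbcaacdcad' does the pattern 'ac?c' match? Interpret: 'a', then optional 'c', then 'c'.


Pattern: ac?c means 'a', then optional 'c', then 'c'.
Scanning 'cbcaacdcad' position-by-position:
  Pos 0: window 'cbc' -> no
  Pos 1: window 'bca' -> no
  Pos 2: window 'caa' -> no
  Pos 3: window 'aac' -> no
  Pos 4: window 'acd' -> MATCH
  Pos 5: window 'cdc' -> no
  Pos 6: window 'dca' -> no
  Pos 7: window 'cad' -> no
  Pos 8: window 'ad' -> no
  Pos 9: window 'd' -> no
Total matches: 1

1


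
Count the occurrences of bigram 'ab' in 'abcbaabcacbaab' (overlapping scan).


Scanning 'abcbaabcacbaab' for bigram 'ab':
  Position 0: 'ab' -> MATCH
  Position 1: 'bc' -> no
  Position 2: 'cb' -> no
  Position 3: 'ba' -> no
  Position 4: 'aa' -> no
  Position 5: 'ab' -> MATCH
  Position 6: 'bc' -> no
  Position 7: 'ca' -> no
  Position 8: 'ac' -> no
  Position 9: 'cb' -> no
  Position 10: 'ba' -> no
  Position 11: 'aa' -> no
  Position 12: 'ab' -> MATCH
Total matches: 3

3


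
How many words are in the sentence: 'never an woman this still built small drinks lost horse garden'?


Counting words by splitting on spaces:
  Word 1: 'never'
  Word 2: 'an'
  Word 3: 'woman'
  Word 4: 'this'
  Word 5: 'still'
  Word 6: 'built'
  Word 7: 'small'
  Word 8: 'drinks'
  Word 9: 'lost'
  Word 10: 'horse'
  Word 11: 'garden'
Total words: 11

11


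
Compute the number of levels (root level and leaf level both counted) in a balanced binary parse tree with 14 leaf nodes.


In a balanced binary tree with n leaves the deepest leaf is ceil(log2(n)) edges below the root,
so counting node levels inclusive of root and leaves gives ceil(log2(n)) + 1 levels.
log2(14) = 3.8074
ceil(3.8074) = 4
levels = 4 + 1 = 5

5


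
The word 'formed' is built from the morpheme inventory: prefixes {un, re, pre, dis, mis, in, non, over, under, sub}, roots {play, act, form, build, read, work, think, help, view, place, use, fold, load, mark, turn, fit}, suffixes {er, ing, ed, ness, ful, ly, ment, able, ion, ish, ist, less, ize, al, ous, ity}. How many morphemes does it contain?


Segmenting 'formed' against the inventory:
  'form' -> root (morpheme 1)
  'ed' -> suffix (morpheme 2)
Total morphemes: 2

2


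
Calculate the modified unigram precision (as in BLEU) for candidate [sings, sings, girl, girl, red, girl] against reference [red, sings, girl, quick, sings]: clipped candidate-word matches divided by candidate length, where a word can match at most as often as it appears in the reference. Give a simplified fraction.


Reference word counts: {'girl': 1, 'quick': 1, 'red': 1, 'sings': 2}
Checking each candidate word (with clipping):
  'sings' -> in reference (ref count 2, used 1/2) -> match (matches: 1)
  'sings' -> in reference (ref count 2, used 2/2) -> match (matches: 2)
  'girl' -> in reference (ref count 1, used 1/1) -> match (matches: 3)
  'girl' -> ref count 1 already used up (1/1) -> clipped, no match (matches: 3)
  'red' -> in reference (ref count 1, used 1/1) -> match (matches: 4)
  'girl' -> ref count 1 already used up (1/1) -> clipped, no match (matches: 4)
Clipped matches: 4, Candidate length: 6
Precision = 4/6 = 2/3

2/3


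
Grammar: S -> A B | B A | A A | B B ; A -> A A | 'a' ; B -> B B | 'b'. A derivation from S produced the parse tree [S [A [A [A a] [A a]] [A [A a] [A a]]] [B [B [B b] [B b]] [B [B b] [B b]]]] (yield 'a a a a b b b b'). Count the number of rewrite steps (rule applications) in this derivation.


Every bracketed nonterminal node [X ...] in the tree is produced by exactly one rule application.
Reading the tree off as a leftmost derivation:
  Step 1: S  =>  A B   (applied S -> A B)
  Step 2: A B  =>  A A B   (applied A -> A A)
  Step 3: A A B  =>  A A A B   (applied A -> A A)
  Step 4: A A A B  =>  a A A B   (applied A -> a)
  Step 5: a A A B  =>  a a A B   (applied A -> a)
  Step 6: a a A B  =>  a a A A B   (applied A -> A A)
  Step 7: a a A A B  =>  a a a A B   (applied A -> a)
  Step 8: a a a A B  =>  a a a a B   (applied A -> a)
  Step 9: a a a a B  =>  a a a a B B   (applied B -> B B)
  Step 10: a a a a B B  =>  a a a a B B B   (applied B -> B B)
  Step 11: a a a a B B B  =>  a a a a b B B   (applied B -> b)
  Step 12: a a a a b B B  =>  a a a a b b B   (applied B -> b)
  Step 13: a a a a b b B  =>  a a a a b b B B   (applied B -> B B)
  Step 14: a a a a b b B B  =>  a a a a b b b B   (applied B -> b)
  Step 15: a a a a b b b B  =>  a a a a b b b b   (applied B -> b)
Final yield: a a a a b b b b
Total rewrite steps: 15

15


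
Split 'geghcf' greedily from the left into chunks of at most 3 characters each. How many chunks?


'geghcf' has 6 characters.
Chunking with max size 3:
  Chunk 1: 'geg' (positions 0-2)
  Chunk 2: 'hcf' (positions 3-5)
Total chunks: ceil(6 / 3) = 2

2


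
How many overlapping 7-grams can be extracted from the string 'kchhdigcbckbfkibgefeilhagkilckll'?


String 'kchhdigcbckbfkibgefeilhagkilckll' has length L = 32.
Number of overlapping n-grams = L - n + 1
Substituting: 32 - 7 + 1 = 26

26


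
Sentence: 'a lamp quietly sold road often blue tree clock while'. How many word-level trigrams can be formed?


Word trigrams from [10] words:
  Trigram 1: (a lamp quietly)
  Trigram 2: (lamp quietly sold)
  Trigram 3: (quietly sold road)
  Trigram 4: (sold road often)
  Trigram 5: (road often blue)
  Trigram 6: (often blue tree)
  Trigram 7: (blue tree clock)
  Trigram 8: (tree clock while)
Total word trigrams: 10 - 2 = 8

8


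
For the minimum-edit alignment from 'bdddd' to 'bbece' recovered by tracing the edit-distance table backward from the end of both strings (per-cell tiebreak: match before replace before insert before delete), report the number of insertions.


Edit distance = 4. Backtracking from cell (5, 5) with preference match > replace > insert > delete,
then listing the resulting alignment 'bdddd' -> 'bbece' left to right:
  Step 1: keep 'b'
  Step 2: replace d->b
  Step 3: replace d->e
  Step 4: replace d->c
  Step 5: replace d->e
Total insertions: 0

0


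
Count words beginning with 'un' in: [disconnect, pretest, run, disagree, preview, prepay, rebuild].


Checking each word for prefix 'un':
  'disconnect' -> no (count: 0)
  'pretest' -> no (count: 0)
  'run' -> no (count: 0)
  'disagree' -> no (count: 0)
  'preview' -> no (count: 0)
  'prepay' -> no (count: 0)
  'rebuild' -> no (count: 0)
Total with prefix 'un': 0

0
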